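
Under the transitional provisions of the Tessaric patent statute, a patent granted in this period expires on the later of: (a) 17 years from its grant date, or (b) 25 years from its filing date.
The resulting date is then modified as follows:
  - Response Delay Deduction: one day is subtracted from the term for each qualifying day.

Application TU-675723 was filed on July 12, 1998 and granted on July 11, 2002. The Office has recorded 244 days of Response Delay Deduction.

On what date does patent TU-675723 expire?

2022-11-10

(a) grant + 17 years → 11 July 2019.
(b) filing + 25 years → 12 July 2023.
Later of the two: 12 July 2023.
Response Delay Deduction: −244 days → 10 November 2022.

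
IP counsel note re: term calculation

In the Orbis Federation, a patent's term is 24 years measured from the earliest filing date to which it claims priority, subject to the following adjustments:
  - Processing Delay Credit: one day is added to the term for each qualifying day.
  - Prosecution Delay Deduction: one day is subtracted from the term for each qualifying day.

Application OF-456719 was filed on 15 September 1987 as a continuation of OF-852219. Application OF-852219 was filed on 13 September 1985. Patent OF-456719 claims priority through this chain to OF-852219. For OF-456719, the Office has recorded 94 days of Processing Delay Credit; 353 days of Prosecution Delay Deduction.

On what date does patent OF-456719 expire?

December 28, 2008

Earliest priority filing: 13 September 1985.
Base term: 13 September 1985 + 24 years → 13 September 2009.
Processing Delay Credit: +94 days → 16 December 2009.
Prosecution Delay Deduction: −353 days → 28 December 2008.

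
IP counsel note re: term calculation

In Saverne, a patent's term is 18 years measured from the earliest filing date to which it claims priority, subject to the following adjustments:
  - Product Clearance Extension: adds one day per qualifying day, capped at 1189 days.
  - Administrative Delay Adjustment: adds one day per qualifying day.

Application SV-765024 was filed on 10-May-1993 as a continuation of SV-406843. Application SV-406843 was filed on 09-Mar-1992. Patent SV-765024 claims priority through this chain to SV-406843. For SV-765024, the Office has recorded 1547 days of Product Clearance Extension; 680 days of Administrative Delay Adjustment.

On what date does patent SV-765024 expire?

Earliest priority filing: 9 March 1992.
Base term: 9 March 1992 + 18 years → 9 March 2010.
Product Clearance Extension: 1547 days claimed exceeds the 1189-day cap, so +1189 days → 10 June 2013.
Administrative Delay Adjustment: +680 days → 21 April 2015.

2015-04-21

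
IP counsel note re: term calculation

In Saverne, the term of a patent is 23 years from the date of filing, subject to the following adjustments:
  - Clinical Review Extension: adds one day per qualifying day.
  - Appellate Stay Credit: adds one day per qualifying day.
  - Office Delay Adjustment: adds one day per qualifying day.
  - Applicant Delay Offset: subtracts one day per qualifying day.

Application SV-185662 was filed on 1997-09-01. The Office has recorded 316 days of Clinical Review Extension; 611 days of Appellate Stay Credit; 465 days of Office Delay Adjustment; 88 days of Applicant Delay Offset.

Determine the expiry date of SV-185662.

2024-03-28

Base term: filing date + 23 years → 1 September 2020.
Clinical Review Extension: +316 days → 14 July 2021.
Appellate Stay Credit: +611 days → 17 March 2023.
Office Delay Adjustment: +465 days → 24 June 2024.
Applicant Delay Offset: −88 days → 28 March 2024.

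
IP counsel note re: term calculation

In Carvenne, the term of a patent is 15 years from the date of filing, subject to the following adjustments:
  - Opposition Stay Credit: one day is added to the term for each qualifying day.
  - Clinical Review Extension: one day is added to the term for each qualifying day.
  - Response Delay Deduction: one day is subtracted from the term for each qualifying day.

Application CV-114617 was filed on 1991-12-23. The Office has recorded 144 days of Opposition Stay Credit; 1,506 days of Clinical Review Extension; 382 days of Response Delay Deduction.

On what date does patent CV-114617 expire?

Base term: filing date + 15 years → 23 December 2006.
Opposition Stay Credit: +144 days → 16 May 2007.
Clinical Review Extension: +1506 days → 30 June 2011.
Response Delay Deduction: −382 days → 13 June 2010.

2010-06-13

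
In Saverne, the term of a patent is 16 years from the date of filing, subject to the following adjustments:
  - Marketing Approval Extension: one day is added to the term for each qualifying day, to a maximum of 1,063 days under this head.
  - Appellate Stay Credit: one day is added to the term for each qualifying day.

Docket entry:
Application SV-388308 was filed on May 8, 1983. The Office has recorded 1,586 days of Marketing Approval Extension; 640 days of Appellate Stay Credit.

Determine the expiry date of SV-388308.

January 5, 2004

Base term: filing date + 16 years → 8 May 1999.
Marketing Approval Extension: 1586 days claimed exceeds the 1063-day cap, so +1063 days → 5 April 2002.
Appellate Stay Credit: +640 days → 5 January 2004.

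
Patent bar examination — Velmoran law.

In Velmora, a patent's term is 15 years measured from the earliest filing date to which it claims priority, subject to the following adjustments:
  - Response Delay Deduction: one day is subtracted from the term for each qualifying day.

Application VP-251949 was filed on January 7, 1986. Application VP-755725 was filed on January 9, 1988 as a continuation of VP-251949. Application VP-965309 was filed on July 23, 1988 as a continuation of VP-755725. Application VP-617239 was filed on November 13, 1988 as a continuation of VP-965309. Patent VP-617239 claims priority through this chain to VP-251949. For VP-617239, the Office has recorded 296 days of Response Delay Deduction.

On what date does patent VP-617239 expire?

Earliest priority filing: 7 January 1986.
Base term: 7 January 1986 + 15 years → 7 January 2001.
Response Delay Deduction: −296 days → 17 March 2000.

March 17, 2000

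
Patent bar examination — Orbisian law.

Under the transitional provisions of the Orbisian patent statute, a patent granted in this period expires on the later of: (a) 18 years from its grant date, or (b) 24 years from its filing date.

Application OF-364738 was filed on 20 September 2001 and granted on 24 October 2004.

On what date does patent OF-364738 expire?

September 20, 2025

(a) grant + 18 years → 24 October 2022.
(b) filing + 24 years → 20 September 2025.
Later of the two: 20 September 2025.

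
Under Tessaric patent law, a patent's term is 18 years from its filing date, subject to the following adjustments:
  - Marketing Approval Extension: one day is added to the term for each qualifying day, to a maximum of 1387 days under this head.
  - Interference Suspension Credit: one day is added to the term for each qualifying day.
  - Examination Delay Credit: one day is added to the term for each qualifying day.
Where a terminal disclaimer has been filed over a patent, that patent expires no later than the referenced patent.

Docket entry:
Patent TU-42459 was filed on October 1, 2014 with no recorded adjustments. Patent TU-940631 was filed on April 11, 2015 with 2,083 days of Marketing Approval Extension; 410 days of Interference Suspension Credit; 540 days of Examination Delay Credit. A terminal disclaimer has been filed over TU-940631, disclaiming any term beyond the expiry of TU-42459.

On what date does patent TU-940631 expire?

October 1, 2032

Natural term of TU-940631:
  Base: filing + 18 years → 11 April 2033.
  Marketing Approval Extension: 2083 days claimed exceeds the 1387-day cap, so +1387 days → 27 January 2037.
  Interference Suspension Credit: +410 days → 13 March 2038.
  Examination Delay Credit: +540 days → 4 September 2039.
Expiry of referenced patent TU-42459:
  Base: filing + 18 years → 1 October 2032.
Terminal disclaimer: TU-940631 expires on the earlier of 4 September 2039 and 1 October 2032.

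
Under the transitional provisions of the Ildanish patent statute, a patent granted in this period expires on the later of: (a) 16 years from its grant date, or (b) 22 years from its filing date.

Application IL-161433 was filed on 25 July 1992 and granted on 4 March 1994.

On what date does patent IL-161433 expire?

(a) grant + 16 years → 4 March 2010.
(b) filing + 22 years → 25 July 2014.
Later of the two: 25 July 2014.

2014-07-25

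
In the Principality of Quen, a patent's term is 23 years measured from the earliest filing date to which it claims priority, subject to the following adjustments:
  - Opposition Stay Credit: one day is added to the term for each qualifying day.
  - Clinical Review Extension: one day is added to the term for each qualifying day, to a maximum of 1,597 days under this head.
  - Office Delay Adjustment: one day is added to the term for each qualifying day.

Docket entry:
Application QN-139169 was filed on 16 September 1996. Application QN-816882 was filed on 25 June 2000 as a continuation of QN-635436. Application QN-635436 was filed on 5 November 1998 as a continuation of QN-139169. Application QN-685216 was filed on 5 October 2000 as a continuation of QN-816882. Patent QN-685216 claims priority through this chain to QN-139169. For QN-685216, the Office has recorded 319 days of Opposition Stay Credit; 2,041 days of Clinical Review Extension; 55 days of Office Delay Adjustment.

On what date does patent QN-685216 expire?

February 7, 2025

Earliest priority filing: 16 September 1996.
Base term: 16 September 1996 + 23 years → 16 September 2019.
Opposition Stay Credit: +319 days → 31 July 2020.
Clinical Review Extension: 2041 days claimed exceeds the 1597-day cap, so +1597 days → 14 December 2024.
Office Delay Adjustment: +55 days → 7 February 2025.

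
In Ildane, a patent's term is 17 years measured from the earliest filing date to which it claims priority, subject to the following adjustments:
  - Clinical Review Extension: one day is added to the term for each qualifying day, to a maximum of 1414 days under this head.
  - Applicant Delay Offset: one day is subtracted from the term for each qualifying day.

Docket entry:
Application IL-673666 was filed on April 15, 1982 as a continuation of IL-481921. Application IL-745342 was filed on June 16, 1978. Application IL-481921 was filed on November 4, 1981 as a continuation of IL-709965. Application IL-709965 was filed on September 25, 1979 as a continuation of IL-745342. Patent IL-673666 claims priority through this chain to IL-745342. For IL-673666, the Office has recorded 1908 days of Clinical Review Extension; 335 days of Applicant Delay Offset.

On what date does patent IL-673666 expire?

1998-05-30

Earliest priority filing: 16 June 1978.
Base term: 16 June 1978 + 17 years → 16 June 1995.
Clinical Review Extension: 1908 days claimed exceeds the 1414-day cap, so +1414 days → 30 April 1999.
Applicant Delay Offset: −335 days → 30 May 1998.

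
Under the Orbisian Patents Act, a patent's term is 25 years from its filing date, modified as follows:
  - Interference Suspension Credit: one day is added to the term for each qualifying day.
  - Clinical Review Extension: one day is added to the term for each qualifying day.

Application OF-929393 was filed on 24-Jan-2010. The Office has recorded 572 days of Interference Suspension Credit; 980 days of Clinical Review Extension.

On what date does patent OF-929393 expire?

April 25, 2039

Base term: filing date + 25 years → 24 January 2035.
Interference Suspension Credit: +572 days → 18 August 2036.
Clinical Review Extension: +980 days → 25 April 2039.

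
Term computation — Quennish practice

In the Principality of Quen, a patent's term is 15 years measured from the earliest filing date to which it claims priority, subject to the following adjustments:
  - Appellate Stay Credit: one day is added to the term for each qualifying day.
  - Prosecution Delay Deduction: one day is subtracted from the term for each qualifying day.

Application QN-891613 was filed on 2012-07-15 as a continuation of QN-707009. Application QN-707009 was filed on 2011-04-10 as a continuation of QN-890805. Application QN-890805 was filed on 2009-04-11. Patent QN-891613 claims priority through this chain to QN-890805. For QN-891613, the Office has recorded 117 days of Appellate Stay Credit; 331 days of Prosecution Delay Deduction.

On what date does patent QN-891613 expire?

2023-09-10

Earliest priority filing: 11 April 2009.
Base term: 11 April 2009 + 15 years → 11 April 2024.
Appellate Stay Credit: +117 days → 6 August 2024.
Prosecution Delay Deduction: −331 days → 10 September 2023.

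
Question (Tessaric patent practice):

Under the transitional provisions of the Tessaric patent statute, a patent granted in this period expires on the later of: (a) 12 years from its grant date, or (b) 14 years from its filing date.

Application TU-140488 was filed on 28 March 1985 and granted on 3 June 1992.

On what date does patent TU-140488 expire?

(a) grant + 12 years → 3 June 2004.
(b) filing + 14 years → 28 March 1999.
Later of the two: 3 June 2004.

June 3, 2004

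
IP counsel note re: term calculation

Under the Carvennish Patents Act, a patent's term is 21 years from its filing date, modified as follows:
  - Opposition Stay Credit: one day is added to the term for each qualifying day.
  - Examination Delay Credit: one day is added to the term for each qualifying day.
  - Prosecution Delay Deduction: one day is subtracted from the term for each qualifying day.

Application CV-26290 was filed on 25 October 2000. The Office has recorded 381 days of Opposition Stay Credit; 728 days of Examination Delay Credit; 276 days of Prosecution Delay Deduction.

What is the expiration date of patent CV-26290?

2024-02-05

Base term: filing date + 21 years → 25 October 2021.
Opposition Stay Credit: +381 days → 10 November 2022.
Examination Delay Credit: +728 days → 7 November 2024.
Prosecution Delay Deduction: −276 days → 5 February 2024.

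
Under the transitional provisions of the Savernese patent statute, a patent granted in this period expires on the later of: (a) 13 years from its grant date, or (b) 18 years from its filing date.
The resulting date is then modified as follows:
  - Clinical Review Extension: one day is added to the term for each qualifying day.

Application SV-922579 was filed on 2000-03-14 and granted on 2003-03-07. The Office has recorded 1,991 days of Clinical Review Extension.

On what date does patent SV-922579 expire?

(a) grant + 13 years → 7 March 2016.
(b) filing + 18 years → 14 March 2018.
Later of the two: 14 March 2018.
Clinical Review Extension: +1991 days → 26 August 2023.

2023-08-26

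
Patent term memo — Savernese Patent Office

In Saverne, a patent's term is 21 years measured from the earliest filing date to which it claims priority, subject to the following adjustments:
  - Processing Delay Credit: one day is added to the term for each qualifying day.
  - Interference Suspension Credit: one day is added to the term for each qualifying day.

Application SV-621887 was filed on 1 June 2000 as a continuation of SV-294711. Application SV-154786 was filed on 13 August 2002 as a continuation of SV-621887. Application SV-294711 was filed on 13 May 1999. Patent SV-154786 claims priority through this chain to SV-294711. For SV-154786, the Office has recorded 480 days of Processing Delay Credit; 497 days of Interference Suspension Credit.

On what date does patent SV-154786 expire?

2023-01-15

Earliest priority filing: 13 May 1999.
Base term: 13 May 1999 + 21 years → 13 May 2020.
Processing Delay Credit: +480 days → 5 September 2021.
Interference Suspension Credit: +497 days → 15 January 2023.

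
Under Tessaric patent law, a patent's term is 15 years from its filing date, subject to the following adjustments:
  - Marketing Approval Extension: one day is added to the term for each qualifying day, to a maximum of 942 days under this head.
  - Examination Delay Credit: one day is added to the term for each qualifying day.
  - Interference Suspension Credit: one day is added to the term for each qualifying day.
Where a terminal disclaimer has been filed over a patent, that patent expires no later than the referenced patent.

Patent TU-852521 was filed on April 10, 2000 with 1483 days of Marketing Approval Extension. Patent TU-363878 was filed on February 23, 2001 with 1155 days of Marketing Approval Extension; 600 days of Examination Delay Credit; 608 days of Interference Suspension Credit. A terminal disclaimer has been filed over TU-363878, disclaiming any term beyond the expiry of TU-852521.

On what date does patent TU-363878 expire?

Natural term of TU-363878:
  Base: filing + 15 years → 23 February 2016.
  Marketing Approval Extension: 1155 days claimed exceeds the 942-day cap, so +942 days → 22 September 2018.
  Examination Delay Credit: +600 days → 14 May 2020.
  Interference Suspension Credit: +608 days → 12 January 2022.
Expiry of referenced patent TU-852521:
  Base: filing + 15 years → 10 April 2015.
  Marketing Approval Extension: 1483 days claimed exceeds the 942-day cap, so +942 days → 7 November 2017.
Terminal disclaimer: TU-363878 expires on the earlier of 12 January 2022 and 7 November 2017.

November 7, 2017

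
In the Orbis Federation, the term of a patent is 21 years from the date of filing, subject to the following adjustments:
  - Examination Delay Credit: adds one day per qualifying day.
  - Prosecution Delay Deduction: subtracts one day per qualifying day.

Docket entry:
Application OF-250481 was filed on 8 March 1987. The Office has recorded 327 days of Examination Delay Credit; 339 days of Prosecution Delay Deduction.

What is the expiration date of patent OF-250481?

2008-02-25

Base term: filing date + 21 years → 8 March 2008.
Examination Delay Credit: +327 days → 29 January 2009.
Prosecution Delay Deduction: −339 days → 25 February 2008.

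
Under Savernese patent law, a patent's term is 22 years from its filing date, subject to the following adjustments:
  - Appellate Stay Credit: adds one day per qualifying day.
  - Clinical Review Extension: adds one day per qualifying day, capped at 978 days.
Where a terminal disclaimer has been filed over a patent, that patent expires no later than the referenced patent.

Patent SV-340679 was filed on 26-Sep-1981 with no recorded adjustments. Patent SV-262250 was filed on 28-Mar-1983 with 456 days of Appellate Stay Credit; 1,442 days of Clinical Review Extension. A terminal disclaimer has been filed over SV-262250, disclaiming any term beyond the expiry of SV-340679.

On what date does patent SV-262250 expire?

Natural term of SV-262250:
  Base: filing + 22 years → 28 March 2005.
  Appellate Stay Credit: +456 days → 27 June 2006.
  Clinical Review Extension: 1442 days claimed exceeds the 978-day cap, so +978 days → 1 March 2009.
Expiry of referenced patent SV-340679:
  Base: filing + 22 years → 26 September 2003.
Terminal disclaimer: SV-262250 expires on the earlier of 1 March 2009 and 26 September 2003.

2003-09-26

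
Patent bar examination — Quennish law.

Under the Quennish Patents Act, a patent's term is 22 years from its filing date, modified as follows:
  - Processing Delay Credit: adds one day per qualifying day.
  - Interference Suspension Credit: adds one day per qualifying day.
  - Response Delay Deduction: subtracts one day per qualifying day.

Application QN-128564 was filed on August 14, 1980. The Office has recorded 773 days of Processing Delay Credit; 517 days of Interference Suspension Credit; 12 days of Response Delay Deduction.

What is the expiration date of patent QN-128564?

February 12, 2006

Base term: filing date + 22 years → 14 August 2002.
Processing Delay Credit: +773 days → 25 September 2004.
Interference Suspension Credit: +517 days → 24 February 2006.
Response Delay Deduction: −12 days → 12 February 2006.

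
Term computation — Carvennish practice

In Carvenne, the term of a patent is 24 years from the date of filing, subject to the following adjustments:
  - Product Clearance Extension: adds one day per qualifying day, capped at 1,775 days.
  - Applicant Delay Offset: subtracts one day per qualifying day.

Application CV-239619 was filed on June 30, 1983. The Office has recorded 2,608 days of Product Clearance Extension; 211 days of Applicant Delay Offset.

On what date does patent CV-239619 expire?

Base term: filing date + 24 years → 30 June 2007.
Product Clearance Extension: 2608 days claimed exceeds the 1775-day cap, so +1775 days → 9 May 2012.
Applicant Delay Offset: −211 days → 11 October 2011.

October 11, 2011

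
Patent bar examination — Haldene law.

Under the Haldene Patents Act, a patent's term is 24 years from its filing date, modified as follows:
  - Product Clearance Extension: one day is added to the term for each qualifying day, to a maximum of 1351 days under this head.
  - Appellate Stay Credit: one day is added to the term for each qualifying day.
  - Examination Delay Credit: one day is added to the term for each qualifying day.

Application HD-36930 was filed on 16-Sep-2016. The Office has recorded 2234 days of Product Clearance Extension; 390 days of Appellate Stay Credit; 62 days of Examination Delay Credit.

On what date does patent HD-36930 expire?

August 24, 2045

Base term: filing date + 24 years → 16 September 2040.
Product Clearance Extension: 2234 days claimed exceeds the 1351-day cap, so +1351 days → 29 May 2044.
Appellate Stay Credit: +390 days → 23 June 2045.
Examination Delay Credit: +62 days → 24 August 2045.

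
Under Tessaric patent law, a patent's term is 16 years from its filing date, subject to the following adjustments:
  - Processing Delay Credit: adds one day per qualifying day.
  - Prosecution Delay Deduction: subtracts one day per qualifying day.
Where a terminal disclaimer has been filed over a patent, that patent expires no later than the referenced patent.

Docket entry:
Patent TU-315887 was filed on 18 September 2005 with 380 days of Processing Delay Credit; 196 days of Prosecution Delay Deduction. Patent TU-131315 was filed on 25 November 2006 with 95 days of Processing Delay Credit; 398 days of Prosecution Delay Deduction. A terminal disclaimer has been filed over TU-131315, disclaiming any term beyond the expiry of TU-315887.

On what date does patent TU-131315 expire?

Natural term of TU-131315:
  Base: filing + 16 years → 25 November 2022.
  Processing Delay Credit: +95 days → 28 February 2023.
  Prosecution Delay Deduction: −398 days → 26 January 2022.
Expiry of referenced patent TU-315887:
  Base: filing + 16 years → 18 September 2021.
  Processing Delay Credit: +380 days → 3 October 2022.
  Prosecution Delay Deduction: −196 days → 21 March 2022.
Terminal disclaimer: TU-131315 expires on the earlier of 26 January 2022 and 21 March 2022.

2022-01-26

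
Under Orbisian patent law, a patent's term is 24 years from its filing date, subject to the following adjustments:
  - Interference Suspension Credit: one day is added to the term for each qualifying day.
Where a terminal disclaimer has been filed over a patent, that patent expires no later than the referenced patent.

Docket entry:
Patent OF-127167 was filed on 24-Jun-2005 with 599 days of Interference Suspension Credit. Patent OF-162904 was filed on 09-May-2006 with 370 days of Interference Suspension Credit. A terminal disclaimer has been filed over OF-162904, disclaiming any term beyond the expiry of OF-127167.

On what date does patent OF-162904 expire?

Natural term of OF-162904:
  Base: filing + 24 years → 9 May 2030.
  Interference Suspension Credit: +370 days → 14 May 2031.
Expiry of referenced patent OF-127167:
  Base: filing + 24 years → 24 June 2029.
  Interference Suspension Credit: +599 days → 13 February 2031.
Terminal disclaimer: OF-162904 expires on the earlier of 14 May 2031 and 13 February 2031.

February 13, 2031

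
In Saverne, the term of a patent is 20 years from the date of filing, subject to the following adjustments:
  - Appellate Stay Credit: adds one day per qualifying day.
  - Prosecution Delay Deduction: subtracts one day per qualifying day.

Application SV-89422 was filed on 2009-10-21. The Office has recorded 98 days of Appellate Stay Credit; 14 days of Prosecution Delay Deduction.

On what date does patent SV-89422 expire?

January 13, 2030

Base term: filing date + 20 years → 21 October 2029.
Appellate Stay Credit: +98 days → 27 January 2030.
Prosecution Delay Deduction: −14 days → 13 January 2030.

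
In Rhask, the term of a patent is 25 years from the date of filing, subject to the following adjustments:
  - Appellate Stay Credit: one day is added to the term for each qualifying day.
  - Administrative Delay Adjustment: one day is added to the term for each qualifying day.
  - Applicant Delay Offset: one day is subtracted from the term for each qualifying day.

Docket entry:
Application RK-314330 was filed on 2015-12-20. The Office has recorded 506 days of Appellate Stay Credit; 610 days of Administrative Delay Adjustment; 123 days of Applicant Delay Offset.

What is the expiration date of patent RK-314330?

Base term: filing date + 25 years → 20 December 2040.
Appellate Stay Credit: +506 days → 10 May 2042.
Administrative Delay Adjustment: +610 days → 10 January 2044.
Applicant Delay Offset: −123 days → 9 September 2043.

2043-09-09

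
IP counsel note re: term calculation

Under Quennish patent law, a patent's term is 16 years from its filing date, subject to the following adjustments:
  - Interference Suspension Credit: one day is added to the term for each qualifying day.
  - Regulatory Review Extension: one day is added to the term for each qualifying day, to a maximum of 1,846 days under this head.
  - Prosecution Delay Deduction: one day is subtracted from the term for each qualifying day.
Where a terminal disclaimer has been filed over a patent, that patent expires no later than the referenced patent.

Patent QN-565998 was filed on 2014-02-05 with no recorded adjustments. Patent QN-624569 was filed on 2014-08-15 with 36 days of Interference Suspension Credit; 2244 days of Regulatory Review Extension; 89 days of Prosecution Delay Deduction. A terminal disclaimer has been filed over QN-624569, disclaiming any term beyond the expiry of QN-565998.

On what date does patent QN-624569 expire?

Natural term of QN-624569:
  Base: filing + 16 years → 15 August 2030.
  Interference Suspension Credit: +36 days → 20 September 2030.
  Regulatory Review Extension: 2244 days claimed exceeds the 1846-day cap, so +1846 days → 10 October 2035.
  Prosecution Delay Deduction: −89 days → 13 July 2035.
Expiry of referenced patent QN-565998:
  Base: filing + 16 years → 5 February 2030.
Terminal disclaimer: QN-624569 expires on the earlier of 13 July 2035 and 5 February 2030.

February 5, 2030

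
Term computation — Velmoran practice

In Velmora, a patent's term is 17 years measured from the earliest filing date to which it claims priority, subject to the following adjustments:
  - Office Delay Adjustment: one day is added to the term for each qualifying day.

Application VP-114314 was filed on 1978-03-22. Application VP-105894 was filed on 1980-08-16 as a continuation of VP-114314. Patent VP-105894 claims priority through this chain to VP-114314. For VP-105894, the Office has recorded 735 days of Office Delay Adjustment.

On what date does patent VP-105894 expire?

1997-03-26

Earliest priority filing: 22 March 1978.
Base term: 22 March 1978 + 17 years → 22 March 1995.
Office Delay Adjustment: +735 days → 26 March 1997.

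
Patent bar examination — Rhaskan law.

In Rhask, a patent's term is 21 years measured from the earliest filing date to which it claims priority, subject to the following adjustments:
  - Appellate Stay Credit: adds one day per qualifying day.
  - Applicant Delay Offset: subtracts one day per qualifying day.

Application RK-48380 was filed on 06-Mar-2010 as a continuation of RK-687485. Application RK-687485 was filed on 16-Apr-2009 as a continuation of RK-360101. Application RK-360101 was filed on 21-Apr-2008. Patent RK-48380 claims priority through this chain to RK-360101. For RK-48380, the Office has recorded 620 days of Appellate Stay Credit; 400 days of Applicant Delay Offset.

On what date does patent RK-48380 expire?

Earliest priority filing: 21 April 2008.
Base term: 21 April 2008 + 21 years → 21 April 2029.
Appellate Stay Credit: +620 days → 1 January 2031.
Applicant Delay Offset: −400 days → 27 November 2029.

November 27, 2029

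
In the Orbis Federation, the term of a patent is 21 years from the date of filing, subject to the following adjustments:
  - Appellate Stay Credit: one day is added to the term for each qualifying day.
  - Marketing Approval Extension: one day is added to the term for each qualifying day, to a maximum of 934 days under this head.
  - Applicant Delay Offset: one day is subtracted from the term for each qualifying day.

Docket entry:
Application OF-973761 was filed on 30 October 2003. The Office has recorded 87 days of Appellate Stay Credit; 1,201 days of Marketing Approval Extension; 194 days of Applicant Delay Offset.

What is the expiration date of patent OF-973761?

Base term: filing date + 21 years → 30 October 2024.
Appellate Stay Credit: +87 days → 25 January 2025.
Marketing Approval Extension: 1201 days claimed exceeds the 934-day cap, so +934 days → 17 August 2027.
Applicant Delay Offset: −194 days → 4 February 2027.

2027-02-04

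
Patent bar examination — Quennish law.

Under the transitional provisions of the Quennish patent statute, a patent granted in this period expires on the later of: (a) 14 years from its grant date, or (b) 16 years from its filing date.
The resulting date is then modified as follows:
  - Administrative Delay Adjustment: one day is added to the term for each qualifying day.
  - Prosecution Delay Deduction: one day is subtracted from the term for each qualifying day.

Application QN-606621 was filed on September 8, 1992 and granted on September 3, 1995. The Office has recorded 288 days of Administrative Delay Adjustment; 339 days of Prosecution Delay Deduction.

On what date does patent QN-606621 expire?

July 14, 2009

(a) grant + 14 years → 3 September 2009.
(b) filing + 16 years → 8 September 2008.
Later of the two: 3 September 2009.
Administrative Delay Adjustment: +288 days → 18 June 2010.
Prosecution Delay Deduction: −339 days → 14 July 2009.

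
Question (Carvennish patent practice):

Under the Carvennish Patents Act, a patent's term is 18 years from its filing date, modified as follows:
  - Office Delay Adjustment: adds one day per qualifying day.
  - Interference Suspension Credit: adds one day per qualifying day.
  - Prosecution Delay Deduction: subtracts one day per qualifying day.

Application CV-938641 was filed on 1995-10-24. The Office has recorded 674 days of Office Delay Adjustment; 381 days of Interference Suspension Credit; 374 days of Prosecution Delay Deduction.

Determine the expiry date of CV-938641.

2015-09-05

Base term: filing date + 18 years → 24 October 2013.
Office Delay Adjustment: +674 days → 29 August 2015.
Interference Suspension Credit: +381 days → 13 September 2016.
Prosecution Delay Deduction: −374 days → 5 September 2015.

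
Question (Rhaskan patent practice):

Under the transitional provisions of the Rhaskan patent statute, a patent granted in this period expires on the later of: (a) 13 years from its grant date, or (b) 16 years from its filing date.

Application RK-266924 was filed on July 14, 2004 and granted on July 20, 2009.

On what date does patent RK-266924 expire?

July 20, 2022

(a) grant + 13 years → 20 July 2022.
(b) filing + 16 years → 14 July 2020.
Later of the two: 20 July 2022.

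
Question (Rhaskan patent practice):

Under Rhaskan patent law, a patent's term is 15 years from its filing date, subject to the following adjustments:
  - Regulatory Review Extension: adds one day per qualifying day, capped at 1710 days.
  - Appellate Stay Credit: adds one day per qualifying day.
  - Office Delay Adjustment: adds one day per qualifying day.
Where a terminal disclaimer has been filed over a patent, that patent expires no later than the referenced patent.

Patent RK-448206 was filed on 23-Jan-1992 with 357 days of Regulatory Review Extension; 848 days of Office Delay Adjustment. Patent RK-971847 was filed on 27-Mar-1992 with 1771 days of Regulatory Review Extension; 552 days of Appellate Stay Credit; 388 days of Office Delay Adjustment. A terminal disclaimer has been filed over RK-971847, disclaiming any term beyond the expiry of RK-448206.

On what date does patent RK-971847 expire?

Natural term of RK-971847:
  Base: filing + 15 years → 27 March 2007.
  Regulatory Review Extension: 1771 days claimed exceeds the 1710-day cap, so +1710 days → 1 December 2011.
  Appellate Stay Credit: +552 days → 5 June 2013.
  Office Delay Adjustment: +388 days → 28 June 2014.
Expiry of referenced patent RK-448206:
  Base: filing + 15 years → 23 January 2007.
  Regulatory Review Extension: 357 days (within the 1710-day cap) → +357 days → 15 January 2008.
  Office Delay Adjustment: +848 days → 12 May 2010.
Terminal disclaimer: RK-971847 expires on the earlier of 28 June 2014 and 12 May 2010.

May 12, 2010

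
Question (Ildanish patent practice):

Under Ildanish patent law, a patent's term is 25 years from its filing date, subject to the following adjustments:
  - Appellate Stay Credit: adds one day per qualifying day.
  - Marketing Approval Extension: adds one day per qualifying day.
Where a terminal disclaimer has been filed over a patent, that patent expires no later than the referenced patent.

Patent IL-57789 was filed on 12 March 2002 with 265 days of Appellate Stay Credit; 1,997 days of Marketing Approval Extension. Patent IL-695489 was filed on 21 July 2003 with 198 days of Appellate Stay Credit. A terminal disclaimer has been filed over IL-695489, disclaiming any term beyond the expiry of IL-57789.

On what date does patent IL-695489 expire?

Natural term of IL-695489:
  Base: filing + 25 years → 21 July 2028.
  Appellate Stay Credit: +198 days → 4 February 2029.
Expiry of referenced patent IL-57789:
  Base: filing + 25 years → 12 March 2027.
  Appellate Stay Credit: +265 days → 2 December 2027.
  Marketing Approval Extension: +1997 days → 21 May 2033.
Terminal disclaimer: IL-695489 expires on the earlier of 4 February 2029 and 21 May 2033.

February 4, 2029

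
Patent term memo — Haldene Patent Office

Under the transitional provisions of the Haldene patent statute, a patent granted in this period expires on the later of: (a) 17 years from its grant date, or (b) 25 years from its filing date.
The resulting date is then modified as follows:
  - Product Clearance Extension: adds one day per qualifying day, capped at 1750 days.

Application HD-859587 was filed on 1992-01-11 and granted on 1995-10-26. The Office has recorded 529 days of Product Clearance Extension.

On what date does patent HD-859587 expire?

2018-06-24

(a) grant + 17 years → 26 October 2012.
(b) filing + 25 years → 11 January 2017.
Later of the two: 11 January 2017.
Product Clearance Extension: 529 days (within the 1750-day cap) → +529 days → 24 June 2018.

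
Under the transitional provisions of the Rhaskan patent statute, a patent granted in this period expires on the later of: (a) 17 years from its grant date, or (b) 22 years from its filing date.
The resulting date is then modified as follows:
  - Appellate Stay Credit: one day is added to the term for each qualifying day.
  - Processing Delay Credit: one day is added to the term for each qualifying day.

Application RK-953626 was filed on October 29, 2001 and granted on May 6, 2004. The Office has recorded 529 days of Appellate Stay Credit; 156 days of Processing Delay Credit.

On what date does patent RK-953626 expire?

September 13, 2025

(a) grant + 17 years → 6 May 2021.
(b) filing + 22 years → 29 October 2023.
Later of the two: 29 October 2023.
Appellate Stay Credit: +529 days → 10 April 2025.
Processing Delay Credit: +156 days → 13 September 2025.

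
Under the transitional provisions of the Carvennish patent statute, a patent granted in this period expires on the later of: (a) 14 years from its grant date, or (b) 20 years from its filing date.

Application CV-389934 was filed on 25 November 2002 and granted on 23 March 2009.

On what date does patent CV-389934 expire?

2023-03-23

(a) grant + 14 years → 23 March 2023.
(b) filing + 20 years → 25 November 2022.
Later of the two: 23 March 2023.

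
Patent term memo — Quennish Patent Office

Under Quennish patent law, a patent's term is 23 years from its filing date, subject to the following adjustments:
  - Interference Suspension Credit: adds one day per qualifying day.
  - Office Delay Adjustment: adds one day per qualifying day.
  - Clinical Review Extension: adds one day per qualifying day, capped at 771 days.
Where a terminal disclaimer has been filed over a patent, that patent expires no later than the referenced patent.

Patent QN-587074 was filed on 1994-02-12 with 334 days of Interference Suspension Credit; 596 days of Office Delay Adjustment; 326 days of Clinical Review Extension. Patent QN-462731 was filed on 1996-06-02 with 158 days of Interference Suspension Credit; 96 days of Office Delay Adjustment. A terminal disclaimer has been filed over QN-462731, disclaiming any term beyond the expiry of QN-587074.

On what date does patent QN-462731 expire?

Natural term of QN-462731:
  Base: filing + 23 years → 2 June 2019.
  Interference Suspension Credit: +158 days → 7 November 2019.
  Office Delay Adjustment: +96 days → 11 February 2020.
Expiry of referenced patent QN-587074:
  Base: filing + 23 years → 12 February 2017.
  Interference Suspension Credit: +334 days → 12 January 2018.
  Office Delay Adjustment: +596 days → 31 August 2019.
  Clinical Review Extension: 326 days (within the 771-day cap) → +326 days → 22 July 2020.
Terminal disclaimer: QN-462731 expires on the earlier of 11 February 2020 and 22 July 2020.

February 11, 2020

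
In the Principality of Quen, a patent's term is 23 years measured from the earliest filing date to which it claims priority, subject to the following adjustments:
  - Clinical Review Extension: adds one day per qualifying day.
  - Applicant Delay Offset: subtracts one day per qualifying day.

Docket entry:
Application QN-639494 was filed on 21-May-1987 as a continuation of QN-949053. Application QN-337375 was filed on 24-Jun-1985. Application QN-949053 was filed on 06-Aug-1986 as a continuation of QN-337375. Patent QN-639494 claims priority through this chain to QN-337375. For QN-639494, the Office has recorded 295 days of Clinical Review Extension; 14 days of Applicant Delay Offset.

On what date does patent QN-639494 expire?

April 1, 2009

Earliest priority filing: 24 June 1985.
Base term: 24 June 1985 + 23 years → 24 June 2008.
Clinical Review Extension: +295 days → 15 April 2009.
Applicant Delay Offset: −14 days → 1 April 2009.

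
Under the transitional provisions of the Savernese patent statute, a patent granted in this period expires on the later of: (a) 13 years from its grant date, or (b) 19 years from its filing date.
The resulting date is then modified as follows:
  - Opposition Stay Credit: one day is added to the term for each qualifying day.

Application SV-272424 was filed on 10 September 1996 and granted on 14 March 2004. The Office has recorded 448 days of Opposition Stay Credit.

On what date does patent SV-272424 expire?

June 5, 2018

(a) grant + 13 years → 14 March 2017.
(b) filing + 19 years → 10 September 2015.
Later of the two: 14 March 2017.
Opposition Stay Credit: +448 days → 5 June 2018.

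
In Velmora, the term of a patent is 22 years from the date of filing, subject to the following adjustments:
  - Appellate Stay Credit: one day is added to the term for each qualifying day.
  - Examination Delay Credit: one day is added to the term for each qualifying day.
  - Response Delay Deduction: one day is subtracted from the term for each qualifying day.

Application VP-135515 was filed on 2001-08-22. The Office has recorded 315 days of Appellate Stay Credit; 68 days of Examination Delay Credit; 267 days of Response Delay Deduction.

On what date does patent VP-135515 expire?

Base term: filing date + 22 years → 22 August 2023.
Appellate Stay Credit: +315 days → 2 July 2024.
Examination Delay Credit: +68 days → 8 September 2024.
Response Delay Deduction: −267 days → 16 December 2023.

2023-12-16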